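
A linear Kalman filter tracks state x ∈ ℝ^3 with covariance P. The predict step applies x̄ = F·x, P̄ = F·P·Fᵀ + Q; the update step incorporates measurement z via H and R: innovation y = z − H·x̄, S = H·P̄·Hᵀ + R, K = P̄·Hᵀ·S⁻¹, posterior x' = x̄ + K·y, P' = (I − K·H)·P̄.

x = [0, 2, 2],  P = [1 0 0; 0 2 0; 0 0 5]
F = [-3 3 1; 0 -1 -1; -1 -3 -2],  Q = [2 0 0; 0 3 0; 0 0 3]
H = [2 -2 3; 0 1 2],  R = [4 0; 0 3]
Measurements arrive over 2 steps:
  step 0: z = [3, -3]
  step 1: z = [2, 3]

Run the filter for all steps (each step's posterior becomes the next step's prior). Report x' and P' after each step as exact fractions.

step 0: x̄ = F·x = [8, -4, -10]
step 0: P̄ = F·P·Fᵀ + Q = [34 -11 -25; -11 10 16; -25 16 42]
step 0: y = z − H·x̄ = [9, 21]
step 0: S = H·P̄·Hᵀ + R = [154 94; 94 245]
step 0: K = P̄·Hᵀ·S⁻¹ = [9409/28894 -5402/14447; -1239/14447 2952/14447; 690/14447 5632/14447]
step 0: x' = x̄ + K·y = [88949/28894, -6947/14447, -19988/14447]
step 0: P' = (I − K·H)·P̄ = [182217/28894 39740/14447 -27973/14447; 39740/14447 27920/14447 -9532/14447; -27973/14447 -9532/14447 13214/14447]
step 1: x̄ = F·x = [-348505/28894, 26935/14447, 32685/28894]
step 1: P̄ = F·P·Fᵀ + Q = [1017381/28894 -23545/14447 359961/28894; -23545/14447 65411/14447 74295/14447; 359961/28894 74295/14447 901499/28894]
step 1: y = z − H·x̄ = [764483/28894, -16279/14447]
step 1: S = H·P̄·Hᵀ + R = [15735051/28894 3172212/14447; 3172212/14447 2208930/14447]
step 1: K = P̄·Hᵀ·S⁻¹ = [57148013/168798231 -6262418/18755359; -4457014/56266077 23703413/112532154; 393887/8038011 2985133/8038011]
step 1: x' = x̄ + K·y = [-460417970/168798231, -52753217/112532154, 16150493/8038011]
step 1: P' = (I − K·H)·P̄ = [909397705/168798231 42430966/18755359 -4372730/2679337; 42430966/18755359 186140875/112532154 -4108237/8038011; -4372730/2679337 -4108237/8038011 6531818/8038011]

step 0: x' = [88949/28894, -6947/14447, -19988/14447], P' = [182217/28894 39740/14447 -27973/14447; 39740/14447 27920/14447 -9532/14447; -27973/14447 -9532/14447 13214/14447]
step 1: x' = [-460417970/168798231, -52753217/112532154, 16150493/8038011], P' = [909397705/168798231 42430966/18755359 -4372730/2679337; 42430966/18755359 186140875/112532154 -4108237/8038011; -4372730/2679337 -4108237/8038011 6531818/8038011]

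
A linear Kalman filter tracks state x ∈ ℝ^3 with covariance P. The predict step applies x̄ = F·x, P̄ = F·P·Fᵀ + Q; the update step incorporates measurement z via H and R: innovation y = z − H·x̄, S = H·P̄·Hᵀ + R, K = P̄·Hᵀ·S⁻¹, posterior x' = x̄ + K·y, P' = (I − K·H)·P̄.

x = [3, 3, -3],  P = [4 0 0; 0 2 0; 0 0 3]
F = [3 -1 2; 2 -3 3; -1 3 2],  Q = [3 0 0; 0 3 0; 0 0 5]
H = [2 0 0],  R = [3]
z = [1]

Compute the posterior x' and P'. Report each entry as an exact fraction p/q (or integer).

x̄ = F·x = [0, -12, 0]
P̄ = F·P·Fᵀ + Q = [53 48 -6; 48 64 -8; -6 -8 39]
y = z − H·x̄ = [1]
S = H·P̄·Hᵀ + R = [215]
K = P̄·Hᵀ·S⁻¹ = [106/215; 96/215; -12/215]
x' = x̄ + K·y = [106/215, -2484/215, -12/215]
P' = (I − K·H)·P̄ = [159/215 144/215 -18/215; 144/215 4544/215 -568/215; -18/215 -568/215 8241/215]

x' = [106/215, -2484/215, -12/215]
P' = [159/215 144/215 -18/215; 144/215 4544/215 -568/215; -18/215 -568/215 8241/215]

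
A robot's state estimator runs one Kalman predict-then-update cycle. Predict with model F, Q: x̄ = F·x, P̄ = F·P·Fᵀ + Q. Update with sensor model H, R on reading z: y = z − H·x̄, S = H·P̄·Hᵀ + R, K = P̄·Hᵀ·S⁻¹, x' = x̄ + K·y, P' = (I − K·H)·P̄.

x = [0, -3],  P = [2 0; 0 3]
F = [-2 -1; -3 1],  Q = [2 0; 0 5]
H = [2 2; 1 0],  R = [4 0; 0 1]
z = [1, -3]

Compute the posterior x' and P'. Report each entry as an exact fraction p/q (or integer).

x̄ = F·x = [3, -3]
P̄ = F·P·Fᵀ + Q = [13 9; 9 26]
y = z − H·x̄ = [1, -6]
S = H·P̄·Hᵀ + R = [232 44; 44 14]
K = P̄·Hᵀ·S⁻¹ = [11/328 135/164; 73/164 -31/41]
x' = x̄ + K·y = [-625/328, 325/164]
P' = (I − K·H)·P̄ = [135/164 -31/41; -31/41 135/82]

x' = [-625/328, 325/164]
P' = [135/164 -31/41; -31/41 135/82]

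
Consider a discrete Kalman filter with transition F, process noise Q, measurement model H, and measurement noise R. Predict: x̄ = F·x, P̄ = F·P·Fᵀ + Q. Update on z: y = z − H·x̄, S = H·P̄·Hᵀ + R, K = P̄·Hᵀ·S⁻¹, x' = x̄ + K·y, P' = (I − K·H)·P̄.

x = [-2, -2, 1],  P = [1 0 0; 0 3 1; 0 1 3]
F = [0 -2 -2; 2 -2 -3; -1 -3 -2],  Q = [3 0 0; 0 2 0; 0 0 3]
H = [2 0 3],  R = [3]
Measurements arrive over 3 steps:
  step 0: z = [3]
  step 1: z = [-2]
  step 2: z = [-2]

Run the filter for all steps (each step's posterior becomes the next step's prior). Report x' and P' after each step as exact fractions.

step 0: x̄ = F·x = [2, -3, 6]
step 0: P̄ = F·P·Fᵀ + Q = [35 40 40; 40 57 47; 40 47 55]
step 0: y = z − H·x̄ = [-19]
step 0: S = H·P̄·Hᵀ + R = [1118]
step 0: K = P̄·Hᵀ·S⁻¹ = [95/559; 17/86; 245/1118]
step 0: x' = x̄ + K·y = [-687/559, -581/86, 2053/1118]
step 0: P' = (I − K·H)·P̄ = [1515/559 105/43 -915/559; 105/43 1145/86 -123/86; -915/559 -123/86 1465/1118]
step 1: x̄ = F·x = [5500/559, 6199/1118, 19927/1118]
step 1: P̄ = F·P·Fᵀ + Q = [27981/559 24370/559 40490/559; 24370/559 68013/1118 62163/1118; 40490/559 62163/1118 136081/1118]
step 1: y = z − H·x̄ = [-84017/1118]
step 1: S = H·P̄·Hᵀ + R = [2423691/1118]
step 1: K = P̄·Hᵀ·S⁻¹ = [118288/807897; 283969/2423691; 570203/2423691]
step 1: x' = x̄ + K·y = [-940372/807897, -7901398/2423691, 348967/2423691]
step 1: P' = (I − K·H)·P̄ = [964633/269299 5176006/807897 -1810978/807897; 5176006/807897 75316729/2423691 -10068043/2423691; -1810978/807897 -10068043/2423691 4192159/2423691]
step 2: x̄ = F·x = [1678318/269299, 9113663/2423691, 25827376/2423691]
step 2: P̄ = F·P·Fᵀ + Q = [27195809/269299 20595456/269299 43130972/269299; 20595456/269299 198725065/2423691 272126237/2423691; 43130972/269299 272126237/2423691 661191823/2423691]
step 2: y = z − H·x̄ = [-37513078/807897]
step 2: S = H·P̄·Hᵀ + R = [1288354620/269299]
step 2: K = P̄·Hᵀ·S⁻¹ = [91892267/644177310; 395698973/3865063860; 183995531/773012772]
step 2: x' = x̄ + K·y = [-378313057/966265965, -5759873983/5797595790, -459108403/1159519158]
step 2: P' = (I − K·H)·P̄ = [1170716594/322088655 12772794011/1932531930 -881437915/386506386; 12772794011/1932531930 369294644129/11595191580 -9980815825/2319038316; -881437915/386506386 -9980815825/2319038316 4077738253/2319038316]

step 0: x' = [-687/559, -581/86, 2053/1118], P' = [1515/559 105/43 -915/559; 105/43 1145/86 -123/86; -915/559 -123/86 1465/1118]
step 1: x' = [-940372/807897, -7901398/2423691, 348967/2423691], P' = [964633/269299 5176006/807897 -1810978/807897; 5176006/807897 75316729/2423691 -10068043/2423691; -1810978/807897 -10068043/2423691 4192159/2423691]
step 2: x' = [-378313057/966265965, -5759873983/5797595790, -459108403/1159519158], P' = [1170716594/322088655 12772794011/1932531930 -881437915/386506386; 12772794011/1932531930 369294644129/11595191580 -9980815825/2319038316; -881437915/386506386 -9980815825/2319038316 4077738253/2319038316]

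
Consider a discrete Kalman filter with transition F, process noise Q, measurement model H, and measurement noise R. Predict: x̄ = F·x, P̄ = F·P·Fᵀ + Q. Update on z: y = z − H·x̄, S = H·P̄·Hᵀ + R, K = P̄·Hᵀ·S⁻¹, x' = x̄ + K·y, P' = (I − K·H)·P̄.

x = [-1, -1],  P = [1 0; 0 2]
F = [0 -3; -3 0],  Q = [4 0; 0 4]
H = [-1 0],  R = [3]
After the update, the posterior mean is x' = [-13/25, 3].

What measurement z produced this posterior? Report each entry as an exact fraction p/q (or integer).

x̄ = F·x = [3, 3]
P̄ = F·P·Fᵀ + Q = [22 0; 0 13]
S = H·P̄·Hᵀ + R = [25]
K = P̄·Hᵀ·S⁻¹ = [-22/25; 0]
x' − x̄ = [-88/25, 0] = K·y
y = (KᵀK)⁻¹·Kᵀ·(x' − x̄) = [4]
z = y + H·x̄ = [4] + [-3] = [1]

z = [1]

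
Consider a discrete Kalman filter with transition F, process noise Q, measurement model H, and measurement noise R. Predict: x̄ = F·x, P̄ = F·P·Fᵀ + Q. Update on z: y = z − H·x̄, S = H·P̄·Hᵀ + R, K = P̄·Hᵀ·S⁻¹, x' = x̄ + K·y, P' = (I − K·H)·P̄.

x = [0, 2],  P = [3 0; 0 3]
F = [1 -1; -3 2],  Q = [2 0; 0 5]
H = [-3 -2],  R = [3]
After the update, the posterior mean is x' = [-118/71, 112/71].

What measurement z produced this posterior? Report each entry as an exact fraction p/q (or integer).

x̄ = F·x = [-2, 4]
P̄ = F·P·Fᵀ + Q = [8 -15; -15 44]
S = H·P̄·Hᵀ + R = [71]
K = P̄·Hᵀ·S⁻¹ = [6/71; -43/71]
x' − x̄ = [24/71, -172/71] = K·y
y = (KᵀK)⁻¹·Kᵀ·(x' − x̄) = [4]
z = y + H·x̄ = [4] + [-2] = [2]

z = [2]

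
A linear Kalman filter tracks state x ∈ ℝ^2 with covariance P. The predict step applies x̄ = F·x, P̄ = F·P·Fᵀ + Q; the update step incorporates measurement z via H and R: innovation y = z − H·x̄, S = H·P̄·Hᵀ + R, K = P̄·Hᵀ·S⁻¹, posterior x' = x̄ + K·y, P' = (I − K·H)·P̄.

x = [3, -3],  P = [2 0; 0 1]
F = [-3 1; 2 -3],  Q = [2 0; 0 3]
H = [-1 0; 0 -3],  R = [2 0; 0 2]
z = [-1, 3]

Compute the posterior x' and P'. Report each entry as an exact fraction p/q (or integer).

x̄ = F·x = [-12, 15]
P̄ = F·P·Fᵀ + Q = [21 -15; -15 20]
y = z − H·x̄ = [-13, 48]
S = H·P̄·Hᵀ + R = [23 -45; -45 182]
K = P̄·Hᵀ·S⁻¹ = [-1797/2161 90/2161; 30/2161 -705/2161]
x' = x̄ + K·y = [1749/2161, -1815/2161]
P' = (I − K·H)·P̄ = [3594/2161 -60/2161; -60/2161 470/2161]

x' = [1749/2161, -1815/2161]
P' = [3594/2161 -60/2161; -60/2161 470/2161]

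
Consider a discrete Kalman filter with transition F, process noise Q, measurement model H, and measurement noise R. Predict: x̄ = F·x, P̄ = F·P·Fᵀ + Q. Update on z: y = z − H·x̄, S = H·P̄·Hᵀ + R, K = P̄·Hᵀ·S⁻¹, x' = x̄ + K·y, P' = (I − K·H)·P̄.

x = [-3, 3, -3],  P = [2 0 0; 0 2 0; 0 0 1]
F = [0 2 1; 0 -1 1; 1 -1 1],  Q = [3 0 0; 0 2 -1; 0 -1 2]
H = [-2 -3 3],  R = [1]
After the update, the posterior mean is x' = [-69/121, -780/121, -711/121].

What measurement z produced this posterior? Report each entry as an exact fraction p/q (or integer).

z = [3]

x̄ = F·x = [3, -6, -9]
P̄ = F·P·Fᵀ + Q = [12 -3 -3; -3 5 2; -3 2 7]
S = H·P̄·Hᵀ + R = [121]
K = P̄·Hᵀ·S⁻¹ = [-24/121; -3/121; 21/121]
x' − x̄ = [-432/121, -54/121, 378/121] = K·y
y = (KᵀK)⁻¹·Kᵀ·(x' − x̄) = [18]
z = y + H·x̄ = [18] + [-15] = [3]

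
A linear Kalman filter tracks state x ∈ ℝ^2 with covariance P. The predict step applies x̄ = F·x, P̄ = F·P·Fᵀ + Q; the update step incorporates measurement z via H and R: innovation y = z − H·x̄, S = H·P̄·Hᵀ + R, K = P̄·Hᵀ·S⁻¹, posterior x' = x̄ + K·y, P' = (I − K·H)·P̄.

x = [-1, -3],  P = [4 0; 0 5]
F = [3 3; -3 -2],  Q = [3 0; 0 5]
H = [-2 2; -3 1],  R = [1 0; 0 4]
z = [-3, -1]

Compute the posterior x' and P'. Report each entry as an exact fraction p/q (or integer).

x' = [-248/1993, -28297/17937]
P' = [1488/1993 1592/1993; 1592/1993 19444/17937]

x̄ = F·x = [-12, 9]
P̄ = F·P·Fᵀ + Q = [84 -66; -66 61]
y = z − H·x̄ = [-45, -46]
S = H·P̄·Hᵀ + R = [1109 1154; 1154 1217]
K = P̄·Hᵀ·S⁻¹ = [208/1993 -718/1993; 10232/17937 -5885/17937]
x' = x̄ + K·y = [-248/1993, -28297/17937]
P' = (I − K·H)·P̄ = [1488/1993 1592/1993; 1592/1993 19444/17937]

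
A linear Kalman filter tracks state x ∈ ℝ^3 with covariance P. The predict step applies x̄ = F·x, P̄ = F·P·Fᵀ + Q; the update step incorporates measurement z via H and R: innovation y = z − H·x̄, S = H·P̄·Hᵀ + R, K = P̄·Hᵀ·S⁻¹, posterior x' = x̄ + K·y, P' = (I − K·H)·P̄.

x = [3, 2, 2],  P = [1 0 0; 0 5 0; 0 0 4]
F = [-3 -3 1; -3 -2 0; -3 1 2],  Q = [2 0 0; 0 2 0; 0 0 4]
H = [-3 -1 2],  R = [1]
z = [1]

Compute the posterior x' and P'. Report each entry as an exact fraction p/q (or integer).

x̄ = F·x = [-13, -13, -3]
P̄ = F·P·Fᵀ + Q = [60 39 2; 39 31 -1; 2 -1 34]
y = z − H·x̄ = [-45]
S = H·P̄·Hᵀ + R = [922]
K = P̄·Hᵀ·S⁻¹ = [-215/922; -75/461; 63/922]
x' = x̄ + K·y = [-2311/922, -2618/461, -5601/922]
P' = (I − K·H)·P̄ = [9095/922 1854/461 15389/922; 1854/461 3041/461 4264/461; 15389/922 4264/461 27379/922]

x' = [-2311/922, -2618/461, -5601/922]
P' = [9095/922 1854/461 15389/922; 1854/461 3041/461 4264/461; 15389/922 4264/461 27379/922]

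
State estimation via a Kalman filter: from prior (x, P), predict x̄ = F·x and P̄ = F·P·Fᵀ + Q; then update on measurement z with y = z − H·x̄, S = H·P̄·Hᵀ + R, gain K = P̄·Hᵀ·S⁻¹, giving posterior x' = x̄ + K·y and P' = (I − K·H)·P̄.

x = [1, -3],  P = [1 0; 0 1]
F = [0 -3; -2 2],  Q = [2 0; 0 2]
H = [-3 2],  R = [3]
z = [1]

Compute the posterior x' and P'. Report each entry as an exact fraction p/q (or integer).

x̄ = F·x = [9, -8]
P̄ = F·P·Fᵀ + Q = [11 -6; -6 10]
y = z − H·x̄ = [44]
S = H·P̄·Hᵀ + R = [214]
K = P̄·Hᵀ·S⁻¹ = [-45/214; 19/107]
x' = x̄ + K·y = [-27/107, -20/107]
P' = (I − K·H)·P̄ = [329/214 213/107; 213/107 348/107]

x' = [-27/107, -20/107]
P' = [329/214 213/107; 213/107 348/107]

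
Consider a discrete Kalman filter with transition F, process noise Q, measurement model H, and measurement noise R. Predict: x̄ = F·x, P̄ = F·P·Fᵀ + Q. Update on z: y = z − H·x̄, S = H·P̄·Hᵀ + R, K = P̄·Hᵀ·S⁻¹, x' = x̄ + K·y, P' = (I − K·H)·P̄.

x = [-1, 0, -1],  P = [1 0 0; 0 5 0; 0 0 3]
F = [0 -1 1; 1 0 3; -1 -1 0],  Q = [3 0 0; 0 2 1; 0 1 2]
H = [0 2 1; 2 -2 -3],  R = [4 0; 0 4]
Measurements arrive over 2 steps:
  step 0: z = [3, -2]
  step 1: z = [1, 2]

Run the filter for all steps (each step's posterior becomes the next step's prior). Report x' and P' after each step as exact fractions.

step 0: x̄ = F·x = [-1, -4, 1]
step 0: P̄ = F·P·Fᵀ + Q = [11 9 5; 9 30 0; 5 0 8]
step 0: y = z − H·x̄ = [10, -5]
step 0: S = H·P̄·Hᵀ + R = [132 -98; -98 108]
step 0: K = P̄·Hᵀ·S⁻¹ = [703/2326 401/2326; 591/1163 84/1163; -127/1163 -266/1163]
step 0: x' = x̄ + K·y = [2699/2326, 838/1163, 1223/1163]
step 0: P' = (I − K·H)·P̄ = [6914/1163 -2202/1163 5810/1163; -2202/1163 2958/1163 -3552/1163; 5810/1163 -3552/1163 6596/1163]
step 1: x̄ = F·x = [385/1163, 10037/2326, -4375/2326]
step 1: P̄ = F·P·Fᵀ + Q = [20147/1163 38456/1163 -1502/1163; 38456/1163 103464/1163 -10323/1163; -1502/1163 -10323/1163 7794/1163]
step 1: y = z − H·x̄ = [-13373/2326, 10061/2326]
step 1: S = H·P̄·Hᵀ + R = [385010/1163 -203834/1163; -203834/1163 155742/1163]
step 1: K = P̄·Hᵀ·S⁻¹ = [1117581/3958282 646535/3958282; 1121078/1979141 417175/3958282; -340886/1979141 -519092/1979141]
step 1: x' = x̄ + K·y = [-2318463/3958282, 11988067/7916564, -8016043/3958282]
step 1: P' = (I − K·H)·P̄ = [6978614/1979141 -1489668/1979141 5214498/1979141; -1489668/1979141 8633311/3958282 -4148999/1979141; 5214498/1979141 -4148999/1979141 6934454/1979141]

step 0: x' = [2699/2326, 838/1163, 1223/1163], P' = [6914/1163 -2202/1163 5810/1163; -2202/1163 2958/1163 -3552/1163; 5810/1163 -3552/1163 6596/1163]
step 1: x' = [-2318463/3958282, 11988067/7916564, -8016043/3958282], P' = [6978614/1979141 -1489668/1979141 5214498/1979141; -1489668/1979141 8633311/3958282 -4148999/1979141; 5214498/1979141 -4148999/1979141 6934454/1979141]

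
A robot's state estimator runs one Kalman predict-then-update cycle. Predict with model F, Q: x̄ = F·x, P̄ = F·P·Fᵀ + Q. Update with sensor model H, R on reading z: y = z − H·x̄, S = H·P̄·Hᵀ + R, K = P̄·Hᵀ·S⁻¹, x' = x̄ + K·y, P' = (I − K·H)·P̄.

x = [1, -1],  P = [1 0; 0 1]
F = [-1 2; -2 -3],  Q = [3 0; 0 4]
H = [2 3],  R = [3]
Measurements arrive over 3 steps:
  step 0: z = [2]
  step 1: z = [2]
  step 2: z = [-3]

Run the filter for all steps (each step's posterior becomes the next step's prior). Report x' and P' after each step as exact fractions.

step 0: x' = [-20/7, 71/28], P' = [276/35 -183/35; -183/35 531/140]
step 1: x' = [52079/10837, -27113/10837], P' = [142107/10837 -90600/10837; -90600/10837 61207/10837]
step 2: x' = [-1081323/1964855, -1368251/1964855], P' = [25640754/1964855 -16300632/1964855; -16300632/1964855 21975637/3929710]

step 0: x̄ = F·x = [-3, 1]
step 0: P̄ = F·P·Fᵀ + Q = [8 -4; -4 17]
step 0: y = z − H·x̄ = [5]
step 0: S = H·P̄·Hᵀ + R = [140]
step 0: K = P̄·Hᵀ·S⁻¹ = [1/35; 43/140]
step 0: x' = x̄ + K·y = [-20/7, 71/28]
step 0: P' = (I − K·H)·P̄ = [276/35 -183/35; -183/35 531/140]
step 1: x̄ = F·x = [111/14, -53/28]
step 1: P̄ = F·P·Fᵀ + Q = [1644/35 -123/70; -123/70 971/140]
step 1: y = z − H·x̄ = [-229/28]
step 1: S = H·P̄·Hᵀ + R = [32511/140]
step 1: K = P̄·Hᵀ·S⁻¹ = [4138/10837; 807/10837]
step 1: x' = x̄ + K·y = [52079/10837, -27113/10837]
step 1: P' = (I − K·H)·P̄ = [142107/10837 -90600/10837; -90600/10837 61207/10837]
step 2: x̄ = F·x = [-106305/10837, -22819/10837]
step 2: P̄ = F·P·Fᵀ + Q = [781846/10837 7572/10837; 7572/10837 75439/10837]
step 2: y = z − H·x̄ = [248556/10837]
step 2: S = H·P̄·Hᵀ + R = [3929710/10837]
step 2: K = P̄·Hᵀ·S⁻¹ = [793204/1964855; 241461/3929710]
step 2: x' = x̄ + K·y = [-1081323/1964855, -1368251/1964855]
step 2: P' = (I − K·H)·P̄ = [25640754/1964855 -16300632/1964855; -16300632/1964855 21975637/3929710]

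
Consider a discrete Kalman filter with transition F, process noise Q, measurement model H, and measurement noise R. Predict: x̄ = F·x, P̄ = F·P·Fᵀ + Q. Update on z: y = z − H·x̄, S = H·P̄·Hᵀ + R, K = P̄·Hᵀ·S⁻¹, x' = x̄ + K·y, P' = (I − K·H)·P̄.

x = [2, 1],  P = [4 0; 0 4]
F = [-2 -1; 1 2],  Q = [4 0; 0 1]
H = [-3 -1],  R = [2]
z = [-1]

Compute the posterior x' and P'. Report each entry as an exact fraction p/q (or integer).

x̄ = F·x = [-5, 4]
P̄ = F·P·Fᵀ + Q = [24 -16; -16 21]
y = z − H·x̄ = [-12]
S = H·P̄·Hᵀ + R = [143]
K = P̄·Hᵀ·S⁻¹ = [-56/143; 27/143]
x' = x̄ + K·y = [-43/143, 248/143]
P' = (I − K·H)·P̄ = [296/143 -776/143; -776/143 2274/143]

x' = [-43/143, 248/143]
P' = [296/143 -776/143; -776/143 2274/143]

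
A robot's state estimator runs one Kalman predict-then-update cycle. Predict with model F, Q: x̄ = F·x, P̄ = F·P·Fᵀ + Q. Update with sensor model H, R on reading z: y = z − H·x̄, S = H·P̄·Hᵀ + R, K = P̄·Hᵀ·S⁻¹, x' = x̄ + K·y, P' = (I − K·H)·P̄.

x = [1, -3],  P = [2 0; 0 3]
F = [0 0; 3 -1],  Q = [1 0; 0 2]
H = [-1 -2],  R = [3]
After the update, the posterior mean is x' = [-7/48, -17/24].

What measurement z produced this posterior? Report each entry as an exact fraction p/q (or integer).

x̄ = F·x = [0, 6]
P̄ = F·P·Fᵀ + Q = [1 0; 0 23]
S = H·P̄·Hᵀ + R = [96]
K = P̄·Hᵀ·S⁻¹ = [-1/96; -23/48]
x' − x̄ = [-7/48, -161/24] = K·y
y = (KᵀK)⁻¹·Kᵀ·(x' − x̄) = [14]
z = y + H·x̄ = [14] + [-12] = [2]

z = [2]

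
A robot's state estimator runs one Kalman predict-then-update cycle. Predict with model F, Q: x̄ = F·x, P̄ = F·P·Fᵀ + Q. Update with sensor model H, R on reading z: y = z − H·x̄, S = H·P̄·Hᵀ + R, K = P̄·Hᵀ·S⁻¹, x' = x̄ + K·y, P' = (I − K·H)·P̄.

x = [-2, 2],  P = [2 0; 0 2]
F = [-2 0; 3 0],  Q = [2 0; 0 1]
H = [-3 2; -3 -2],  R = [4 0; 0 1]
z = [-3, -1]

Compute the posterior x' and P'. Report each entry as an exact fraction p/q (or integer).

x' = [819/1171, -2081/3513]
P' = [160/1171 -146/1171; -146/1171 1073/3513]

x̄ = F·x = [4, -6]
P̄ = F·P·Fᵀ + Q = [10 -12; -12 19]
y = z − H·x̄ = [21, -1]
S = H·P̄·Hᵀ + R = [314 14; 14 23]
K = P̄·Hᵀ·S⁻¹ = [-193/1171 -188/1171; 865/3513 -832/3513]
x' = x̄ + K·y = [819/1171, -2081/3513]
P' = (I − K·H)·P̄ = [160/1171 -146/1171; -146/1171 1073/3513]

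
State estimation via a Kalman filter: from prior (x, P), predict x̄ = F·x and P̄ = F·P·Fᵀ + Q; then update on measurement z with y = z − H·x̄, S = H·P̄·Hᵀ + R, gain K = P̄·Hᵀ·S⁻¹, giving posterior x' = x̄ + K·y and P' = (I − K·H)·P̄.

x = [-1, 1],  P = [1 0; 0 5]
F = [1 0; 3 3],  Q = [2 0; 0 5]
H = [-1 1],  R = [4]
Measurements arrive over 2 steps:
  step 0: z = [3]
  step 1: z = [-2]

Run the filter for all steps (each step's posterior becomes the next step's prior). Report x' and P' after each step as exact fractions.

step 0: x̄ = F·x = [-1, 0]
step 0: P̄ = F·P·Fᵀ + Q = [3 3; 3 59]
step 0: y = z − H·x̄ = [2]
step 0: S = H·P̄·Hᵀ + R = [60]
step 0: K = P̄·Hᵀ·S⁻¹ = [0; 14/15]
step 0: x' = x̄ + K·y = [-1, 28/15]
step 0: P' = (I − K·H)·P̄ = [3 3; 3 101/15]
step 1: x̄ = F·x = [-1, 13/5]
step 1: P̄ = F·P·Fᵀ + Q = [5 18; 18 733/5]
step 1: y = z − H·x̄ = [-28/5]
step 1: S = H·P̄·Hᵀ + R = [598/5]
step 1: K = P̄·Hᵀ·S⁻¹ = [5/46; 643/598]
step 1: x' = x̄ + K·y = [-37/23, -1023/299]
step 1: P' = (I − K·H)·P̄ = [165/46 185/46; 185/46 4977/598]

step 0: x' = [-1, 28/15], P' = [3 3; 3 101/15]
step 1: x' = [-37/23, -1023/299], P' = [165/46 185/46; 185/46 4977/598]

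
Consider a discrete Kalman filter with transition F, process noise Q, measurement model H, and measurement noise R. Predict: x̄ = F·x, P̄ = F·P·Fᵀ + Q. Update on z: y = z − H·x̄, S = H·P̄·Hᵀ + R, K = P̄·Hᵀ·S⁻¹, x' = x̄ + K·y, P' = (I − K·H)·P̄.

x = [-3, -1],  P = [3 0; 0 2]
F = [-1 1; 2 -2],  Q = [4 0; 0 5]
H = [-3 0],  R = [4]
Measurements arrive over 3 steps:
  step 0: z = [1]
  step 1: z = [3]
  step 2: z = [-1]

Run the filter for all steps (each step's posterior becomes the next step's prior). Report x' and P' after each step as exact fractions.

step 0: x̄ = F·x = [2, -4]
step 0: P̄ = F·P·Fᵀ + Q = [9 -10; -10 25]
step 0: y = z − H·x̄ = [7]
step 0: S = H·P̄·Hᵀ + R = [85]
step 0: K = P̄·Hᵀ·S⁻¹ = [-27/85; 6/17]
step 0: x' = x̄ + K·y = [-19/85, -26/17]
step 0: P' = (I − K·H)·P̄ = [36/85 -8/17; -8/17 245/17]
step 1: x̄ = F·x = [-111/85, 222/85]
step 1: P̄ = F·P·Fᵀ + Q = [1681/85 -2682/85; -2682/85 5789/85]
step 1: y = z − H·x̄ = [-78/85]
step 1: S = H·P̄·Hᵀ + R = [15469/85]
step 1: K = P̄·Hᵀ·S⁻¹ = [-5043/15469; 8046/15469]
step 1: x' = x̄ + K·y = [-15573/15469, 33018/15469]
step 1: P' = (I − K·H)·P̄ = [6724/15469 -10728/15469; -10728/15469 291905/15469]
step 2: x̄ = F·x = [48591/15469, -97182/15469]
step 2: P̄ = F·P·Fᵀ + Q = [381961/15469 -640170/15469; -640170/15469 1357685/15469]
step 2: y = z − H·x̄ = [130304/15469]
step 2: S = H·P̄·Hᵀ + R = [3499525/15469]
step 2: K = P̄·Hᵀ·S⁻¹ = [-1145883/3499525; 384102/699905]
step 2: x' = x̄ + K·y = [1340247/3499525, -1161558/699905]
step 2: P' = (I − K·H)·P̄ = [1527844/3499525 -512136/699905; -512136/699905 2748449/139981]

step 0: x' = [-19/85, -26/17], P' = [36/85 -8/17; -8/17 245/17]
step 1: x' = [-15573/15469, 33018/15469], P' = [6724/15469 -10728/15469; -10728/15469 291905/15469]
step 2: x' = [1340247/3499525, -1161558/699905], P' = [1527844/3499525 -512136/699905; -512136/699905 2748449/139981]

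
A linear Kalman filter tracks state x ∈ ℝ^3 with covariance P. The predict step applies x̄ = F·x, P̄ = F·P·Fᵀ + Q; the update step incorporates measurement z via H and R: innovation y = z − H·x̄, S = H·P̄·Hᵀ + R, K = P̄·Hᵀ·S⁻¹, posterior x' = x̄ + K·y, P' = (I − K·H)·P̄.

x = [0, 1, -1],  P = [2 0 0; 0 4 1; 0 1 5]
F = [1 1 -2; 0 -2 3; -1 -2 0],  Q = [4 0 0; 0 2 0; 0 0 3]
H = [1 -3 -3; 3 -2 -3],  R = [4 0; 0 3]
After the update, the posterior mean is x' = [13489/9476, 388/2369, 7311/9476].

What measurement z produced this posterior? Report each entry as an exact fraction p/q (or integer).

x̄ = F·x = [3, -5, -2]
P̄ = F·P·Fᵀ + Q = [26 -31 -6; -31 51 10; -6 10 21]
S = H·P̄·Hᵀ + R = [1080 1136; 1136 1230]
K = P̄·Hᵀ·S⁻¹ = [-5489/18952 938/2369; -1905/9476 13/4738; -3517/18952 423/4738]
x' − x̄ = [-14939/9476, 12233/2369, 26263/9476] = K·y
y = (KᵀK)⁻¹·Kᵀ·(x' − x̄) = [-26, -23]
z = y + H·x̄ = [-26, -23] + [24, 25] = [-2, 2]

z = [-2, 2]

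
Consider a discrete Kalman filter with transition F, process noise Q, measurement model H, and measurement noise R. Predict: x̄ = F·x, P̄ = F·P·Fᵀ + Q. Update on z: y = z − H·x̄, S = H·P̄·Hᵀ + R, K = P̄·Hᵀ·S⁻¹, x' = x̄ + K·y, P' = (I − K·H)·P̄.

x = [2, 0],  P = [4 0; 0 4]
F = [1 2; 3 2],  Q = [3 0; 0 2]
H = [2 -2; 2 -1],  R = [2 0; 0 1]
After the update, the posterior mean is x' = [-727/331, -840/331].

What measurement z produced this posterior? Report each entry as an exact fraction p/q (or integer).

z = [1, -2]

x̄ = F·x = [2, 6]
P̄ = F·P·Fᵀ + Q = [23 28; 28 54]
S = H·P̄·Hᵀ + R = [86 32; 32 35]
K = P̄·Hᵀ·S⁻¹ = [-463/993 934/993; -314/331 306/331]
x' − x̄ = [-1389/331, -2826/331] = K·y
y = (KᵀK)⁻¹·Kᵀ·(x' − x̄) = [9, 0]
z = y + H·x̄ = [9, 0] + [-8, -2] = [1, -2]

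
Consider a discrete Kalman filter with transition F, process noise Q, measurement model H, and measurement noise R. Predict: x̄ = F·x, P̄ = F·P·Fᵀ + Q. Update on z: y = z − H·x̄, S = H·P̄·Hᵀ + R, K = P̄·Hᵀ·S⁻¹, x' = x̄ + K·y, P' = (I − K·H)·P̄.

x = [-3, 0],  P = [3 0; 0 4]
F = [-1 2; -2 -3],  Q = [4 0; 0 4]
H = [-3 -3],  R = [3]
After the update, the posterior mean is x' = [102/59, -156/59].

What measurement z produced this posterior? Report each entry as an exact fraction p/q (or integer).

z = [3]

x̄ = F·x = [3, 6]
P̄ = F·P·Fᵀ + Q = [23 -18; -18 52]
S = H·P̄·Hᵀ + R = [354]
K = P̄·Hᵀ·S⁻¹ = [-5/118; -17/59]
x' − x̄ = [-75/59, -510/59] = K·y
y = (KᵀK)⁻¹·Kᵀ·(x' − x̄) = [30]
z = y + H·x̄ = [30] + [-27] = [3]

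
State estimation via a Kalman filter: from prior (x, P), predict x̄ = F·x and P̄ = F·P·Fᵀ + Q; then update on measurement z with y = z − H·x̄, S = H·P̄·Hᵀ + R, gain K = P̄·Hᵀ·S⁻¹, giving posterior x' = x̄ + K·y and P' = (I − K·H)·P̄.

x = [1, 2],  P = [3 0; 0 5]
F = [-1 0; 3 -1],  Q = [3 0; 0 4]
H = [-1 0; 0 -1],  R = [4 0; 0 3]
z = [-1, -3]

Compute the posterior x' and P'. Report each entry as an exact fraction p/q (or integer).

x̄ = F·x = [-1, 1]
P̄ = F·P·Fᵀ + Q = [6 -9; -9 36]
y = z − H·x̄ = [-2, -2]
S = H·P̄·Hᵀ + R = [10 -9; -9 39]
K = P̄·Hᵀ·S⁻¹ = [-51/103 12/103; 9/103 -93/103]
x' = x̄ + K·y = [-25/103, 271/103]
P' = (I − K·H)·P̄ = [204/103 -36/103; -36/103 279/103]

x' = [-25/103, 271/103]
P' = [204/103 -36/103; -36/103 279/103]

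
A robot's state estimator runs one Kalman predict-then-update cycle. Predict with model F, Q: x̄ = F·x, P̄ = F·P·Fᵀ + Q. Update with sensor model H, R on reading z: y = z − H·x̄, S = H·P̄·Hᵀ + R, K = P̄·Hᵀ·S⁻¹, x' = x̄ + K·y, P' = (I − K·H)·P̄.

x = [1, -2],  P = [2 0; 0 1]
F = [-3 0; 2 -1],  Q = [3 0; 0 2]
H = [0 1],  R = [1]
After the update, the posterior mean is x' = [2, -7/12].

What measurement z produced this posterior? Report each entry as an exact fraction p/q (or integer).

x̄ = F·x = [-3, 4]
P̄ = F·P·Fᵀ + Q = [21 -12; -12 11]
S = H·P̄·Hᵀ + R = [12]
K = P̄·Hᵀ·S⁻¹ = [-1; 11/12]
x' − x̄ = [5, -55/12] = K·y
y = (KᵀK)⁻¹·Kᵀ·(x' − x̄) = [-5]
z = y + H·x̄ = [-5] + [4] = [-1]

z = [-1]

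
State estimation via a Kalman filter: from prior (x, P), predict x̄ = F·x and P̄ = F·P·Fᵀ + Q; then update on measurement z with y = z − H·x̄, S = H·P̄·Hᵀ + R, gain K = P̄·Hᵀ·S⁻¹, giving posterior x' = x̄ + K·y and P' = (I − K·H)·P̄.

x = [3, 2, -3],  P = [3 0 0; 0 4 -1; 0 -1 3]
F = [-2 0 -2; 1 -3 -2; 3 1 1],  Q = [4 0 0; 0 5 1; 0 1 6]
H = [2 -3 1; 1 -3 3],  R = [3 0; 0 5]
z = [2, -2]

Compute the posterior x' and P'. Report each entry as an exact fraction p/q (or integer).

x̄ = F·x = [0, 3, 8]
P̄ = F·P·Fᵀ + Q = [28 0 -22; 0 44 -3; -22 -3 38]
y = z − H·x̄ = [3, -17]
S = H·P̄·Hᵀ + R = [479 448; 448 693]
K = P̄·Hᵀ·S⁻¹ = [5798/18749 -33434/131243; -4341/18749 -7059/131243; -6167/18749 47035/131243]
x' = x̄ + K·y = [690136/131243, 422571/131243, 120842/131243]
P' = (I − K·H)·P̄ = [1024388/131243 764916/131243 367730/131243; 764916/131243 677128/131243 410391/131243; 367730/131243 410391/131243 366206/131243]

x' = [690136/131243, 422571/131243, 120842/131243]
P' = [1024388/131243 764916/131243 367730/131243; 764916/131243 677128/131243 410391/131243; 367730/131243 410391/131243 366206/131243]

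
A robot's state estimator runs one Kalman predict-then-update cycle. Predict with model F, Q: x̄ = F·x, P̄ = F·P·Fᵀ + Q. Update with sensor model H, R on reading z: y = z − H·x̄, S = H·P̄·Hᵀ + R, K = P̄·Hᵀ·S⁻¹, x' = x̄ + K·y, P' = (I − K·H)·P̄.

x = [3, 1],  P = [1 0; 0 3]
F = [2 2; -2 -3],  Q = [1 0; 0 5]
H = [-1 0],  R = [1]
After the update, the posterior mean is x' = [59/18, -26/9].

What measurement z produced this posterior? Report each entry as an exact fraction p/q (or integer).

x̄ = F·x = [8, -9]
P̄ = F·P·Fᵀ + Q = [17 -22; -22 36]
S = H·P̄·Hᵀ + R = [18]
K = P̄·Hᵀ·S⁻¹ = [-17/18; 11/9]
x' − x̄ = [-85/18, 55/9] = K·y
y = (KᵀK)⁻¹·Kᵀ·(x' − x̄) = [5]
z = y + H·x̄ = [5] + [-8] = [-3]

z = [-3]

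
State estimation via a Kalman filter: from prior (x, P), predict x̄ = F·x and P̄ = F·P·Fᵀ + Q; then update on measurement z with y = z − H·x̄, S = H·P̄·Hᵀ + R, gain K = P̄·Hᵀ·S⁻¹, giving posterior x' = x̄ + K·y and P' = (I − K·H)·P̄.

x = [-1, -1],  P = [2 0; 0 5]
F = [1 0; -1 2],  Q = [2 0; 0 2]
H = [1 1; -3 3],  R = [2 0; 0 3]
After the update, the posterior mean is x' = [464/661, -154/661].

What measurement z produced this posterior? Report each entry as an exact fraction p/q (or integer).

x̄ = F·x = [-1, -1]
P̄ = F·P·Fᵀ + Q = [4 -2; -2 24]
S = H·P̄·Hᵀ + R = [26 60; 60 291]
K = P̄·Hᵀ·S⁻¹ = [277/661 -98/661; 287/661 118/661]
x' − x̄ = [1125/661, 507/661] = K·y
y = (KᵀK)⁻¹·Kᵀ·(x' − x̄) = [3, -3]
z = y + H·x̄ = [3, -3] + [-2, 0] = [1, -3]

z = [1, -3]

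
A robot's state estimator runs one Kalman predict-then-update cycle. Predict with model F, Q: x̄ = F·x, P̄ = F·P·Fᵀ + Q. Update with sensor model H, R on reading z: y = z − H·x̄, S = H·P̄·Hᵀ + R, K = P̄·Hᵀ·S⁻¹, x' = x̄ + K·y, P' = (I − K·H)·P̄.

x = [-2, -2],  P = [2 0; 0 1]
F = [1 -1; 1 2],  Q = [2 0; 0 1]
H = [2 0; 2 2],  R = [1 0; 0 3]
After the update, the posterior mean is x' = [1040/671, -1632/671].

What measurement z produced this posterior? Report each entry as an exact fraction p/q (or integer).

z = [3, -1]

x̄ = F·x = [0, -6]
P̄ = F·P·Fᵀ + Q = [5 0; 0 7]
S = H·P̄·Hᵀ + R = [21 20; 20 51]
K = P̄·Hᵀ·S⁻¹ = [310/671 10/671; -280/671 294/671]
x' − x̄ = [1040/671, 2394/671] = K·y
y = (KᵀK)⁻¹·Kᵀ·(x' − x̄) = [3, 11]
z = y + H·x̄ = [3, 11] + [0, -12] = [3, -1]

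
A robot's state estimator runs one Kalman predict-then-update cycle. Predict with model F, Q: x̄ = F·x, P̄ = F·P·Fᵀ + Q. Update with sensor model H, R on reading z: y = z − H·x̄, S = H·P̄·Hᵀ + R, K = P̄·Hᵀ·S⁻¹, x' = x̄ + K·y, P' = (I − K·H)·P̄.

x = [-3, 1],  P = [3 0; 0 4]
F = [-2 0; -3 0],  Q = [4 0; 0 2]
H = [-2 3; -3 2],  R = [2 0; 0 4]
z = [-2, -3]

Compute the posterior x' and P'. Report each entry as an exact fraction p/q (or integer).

x' = [439/336, 9/28]
P' = [131/84 9/7; 9/7 26/21]

x̄ = F·x = [6, 9]
P̄ = F·P·Fᵀ + Q = [16 18; 18 29]
y = z − H·x̄ = [-17, -3]
S = H·P̄·Hᵀ + R = [111 36; 36 48]
K = P̄·Hᵀ·S⁻¹ = [31/84 -59/112; 4/7 -29/84]
x' = x̄ + K·y = [439/336, 9/28]
P' = (I − K·H)·P̄ = [131/84 9/7; 9/7 26/21]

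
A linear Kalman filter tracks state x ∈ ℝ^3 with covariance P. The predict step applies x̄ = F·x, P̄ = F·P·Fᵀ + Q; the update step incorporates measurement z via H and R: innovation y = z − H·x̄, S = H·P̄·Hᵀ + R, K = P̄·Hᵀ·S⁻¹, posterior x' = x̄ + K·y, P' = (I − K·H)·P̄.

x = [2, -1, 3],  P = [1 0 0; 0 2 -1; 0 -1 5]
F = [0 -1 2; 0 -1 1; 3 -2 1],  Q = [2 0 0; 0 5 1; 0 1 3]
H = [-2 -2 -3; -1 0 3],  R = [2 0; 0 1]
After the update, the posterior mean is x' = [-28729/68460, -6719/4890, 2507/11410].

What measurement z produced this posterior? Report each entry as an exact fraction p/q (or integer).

z = [3, 1]

x̄ = F·x = [7, 4, 11]
P̄ = F·P·Fᵀ + Q = [28 15 19; 15 14 13; 19 13 29]
S = H·P̄·Hᵀ + R = [935 -310; -310 176]
K = P̄·Hᵀ·S⁻¹ = [-8089/34230 -3443/13692; -344/2445 -109/978; -458/5705 559/2282]
x' − x̄ = [-507949/68460, -26279/4890, -123003/11410] = K·y
y = (KᵀK)⁻¹·Kᵀ·(x' − x̄) = [58, -25]
z = y + H·x̄ = [58, -25] + [-55, 26] = [3, 1]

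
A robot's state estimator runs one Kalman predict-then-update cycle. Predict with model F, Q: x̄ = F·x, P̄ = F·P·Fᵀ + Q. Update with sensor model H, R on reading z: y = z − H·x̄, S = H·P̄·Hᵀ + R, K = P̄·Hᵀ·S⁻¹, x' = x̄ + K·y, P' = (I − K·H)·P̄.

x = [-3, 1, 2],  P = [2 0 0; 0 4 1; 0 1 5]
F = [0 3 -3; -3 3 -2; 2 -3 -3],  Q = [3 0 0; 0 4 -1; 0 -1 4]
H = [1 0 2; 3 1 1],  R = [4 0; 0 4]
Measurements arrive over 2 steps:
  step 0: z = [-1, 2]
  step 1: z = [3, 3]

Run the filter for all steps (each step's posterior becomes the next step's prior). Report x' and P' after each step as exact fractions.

step 0: x' = [-8247/7825, 961792/179975, -21239/179975], P' = [14934/7825 -27063/7825 -8979/7825; -27063/7825 3709711/359950 444663/359950; -8979/7825 444663/359950 596879/359950]
step 1: x' = [47744738735/52087792751, -86412717977/156263378253, 51566532435/52087792751], P' = [50192084340/52087792751 -57471326824/52087792751 -33226690164/52087792751; -57471326824/52087792751 699110566246/156263378253 -2768576734/52087792751; -33226690164/52087792751 -2768576734/52087792751 72326104330/52087792751]

step 0: x̄ = F·x = [-3, 8, -15]
step 0: P̄ = F·P·Fᵀ + Q = [66 51 9; 51 66 -22; 9 -22 111]
step 0: y = z − H·x̄ = [32, 18]
step 0: S = H·P̄·Hᵀ + R = [550 490; 490 1091]
step 0: K = P̄·Hᵀ·S⁻¹ = [-756/7825 438/1565; -88893/359950 10492/35995; 195181/359950 -4939/35995]
step 0: x' = x̄ + K·y = [-8247/7825, 961792/179975, -21239/179975]
step 0: P' = (I − K·H)·P̄ = [14934/7825 -27063/7825 -8979/7825; -27063/7825 3709711/359950 444663/359950; -8979/7825 444663/359950 596879/359950]
step 1: x̄ = F·x = [2949093/179975, 152039/7825, -3201021/179975]
step 1: P̄ = F·P·Fᵀ + Q = [15917613/179975 821424/7825 -16503336/179975; 821424/7825 2413617/15650 -1225228/7825; -16503336/179975 -1225228/7825 35423042/179975]
step 1: y = z − H·x̄ = [3992874/179975, -1720646/35995]
step 1: S = H·P̄·Hᵀ + R = [92316337/179975 -6878433/35995; -6878433/35995 13210725/14398]
step 1: K = P̄·Hᵀ·S⁻¹ = [-4065323997/52087792751 14969559008/52087792751; -15752120073/52087792751 43390723657/156263378253; 27856379624/52087792751 -7530635724/52087792751]
step 1: x' = x̄ + K·y = [47744738735/52087792751, -86412717977/156263378253, 51566532435/52087792751]
step 1: P' = (I − K·H)·P̄ = [50192084340/52087792751 -57471326824/52087792751 -33226690164/52087792751; -57471326824/52087792751 699110566246/156263378253 -2768576734/52087792751; -33226690164/52087792751 -2768576734/52087792751 72326104330/52087792751]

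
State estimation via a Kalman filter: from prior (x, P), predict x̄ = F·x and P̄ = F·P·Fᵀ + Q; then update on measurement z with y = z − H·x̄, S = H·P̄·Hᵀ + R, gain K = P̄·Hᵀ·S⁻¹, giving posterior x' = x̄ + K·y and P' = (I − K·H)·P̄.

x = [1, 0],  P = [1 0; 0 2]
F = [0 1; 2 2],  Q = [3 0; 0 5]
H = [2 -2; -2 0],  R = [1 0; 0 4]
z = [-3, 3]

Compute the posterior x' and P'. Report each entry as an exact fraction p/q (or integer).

x̄ = F·x = [0, 2]
P̄ = F·P·Fᵀ + Q = [5 4; 4 17]
y = z − H·x̄ = [1, 3]
S = H·P̄·Hᵀ + R = [57 -4; -4 24]
K = P̄·Hᵀ·S⁻¹ = [1/169 -281/676; -82/169 -70/169]
x' = x̄ + K·y = [-839/676, 46/169]
P' = (I − K·H)·P̄ = [281/338 140/169; 140/169 181/169]

x' = [-839/676, 46/169]
P' = [281/338 140/169; 140/169 181/169]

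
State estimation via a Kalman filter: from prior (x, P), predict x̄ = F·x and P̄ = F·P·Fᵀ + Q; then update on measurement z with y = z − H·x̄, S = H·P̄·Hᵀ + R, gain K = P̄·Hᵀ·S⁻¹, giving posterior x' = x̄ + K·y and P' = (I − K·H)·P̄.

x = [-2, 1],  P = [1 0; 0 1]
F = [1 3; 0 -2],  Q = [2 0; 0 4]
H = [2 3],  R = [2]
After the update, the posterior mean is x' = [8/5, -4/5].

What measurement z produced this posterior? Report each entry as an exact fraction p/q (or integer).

z = [1]

x̄ = F·x = [1, -2]
P̄ = F·P·Fᵀ + Q = [12 -6; -6 8]
S = H·P̄·Hᵀ + R = [50]
K = P̄·Hᵀ·S⁻¹ = [3/25; 6/25]
x' − x̄ = [3/5, 6/5] = K·y
y = (KᵀK)⁻¹·Kᵀ·(x' − x̄) = [5]
z = y + H·x̄ = [5] + [-4] = [1]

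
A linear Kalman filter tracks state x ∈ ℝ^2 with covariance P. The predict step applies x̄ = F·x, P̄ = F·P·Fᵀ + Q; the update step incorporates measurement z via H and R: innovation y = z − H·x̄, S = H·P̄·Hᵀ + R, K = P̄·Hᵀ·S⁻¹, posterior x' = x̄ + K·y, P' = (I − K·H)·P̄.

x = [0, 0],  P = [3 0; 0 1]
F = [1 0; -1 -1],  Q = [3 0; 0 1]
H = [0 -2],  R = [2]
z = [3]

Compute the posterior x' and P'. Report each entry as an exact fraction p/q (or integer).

x̄ = F·x = [0, 0]
P̄ = F·P·Fᵀ + Q = [6 -3; -3 5]
y = z − H·x̄ = [3]
S = H·P̄·Hᵀ + R = [22]
K = P̄·Hᵀ·S⁻¹ = [3/11; -5/11]
x' = x̄ + K·y = [9/11, -15/11]
P' = (I − K·H)·P̄ = [48/11 -3/11; -3/11 5/11]

x' = [9/11, -15/11]
P' = [48/11 -3/11; -3/11 5/11]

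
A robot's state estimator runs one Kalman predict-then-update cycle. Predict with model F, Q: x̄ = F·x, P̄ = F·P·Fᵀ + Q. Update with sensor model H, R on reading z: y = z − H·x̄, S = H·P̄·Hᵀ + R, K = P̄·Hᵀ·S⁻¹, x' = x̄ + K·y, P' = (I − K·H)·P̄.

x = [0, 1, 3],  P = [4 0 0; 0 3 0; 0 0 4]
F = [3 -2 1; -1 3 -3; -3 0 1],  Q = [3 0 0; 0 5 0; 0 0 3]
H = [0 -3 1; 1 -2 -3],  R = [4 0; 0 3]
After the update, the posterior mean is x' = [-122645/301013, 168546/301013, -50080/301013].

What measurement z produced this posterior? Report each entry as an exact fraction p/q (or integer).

x̄ = F·x = [1, -6, 3]
P̄ = F·P·Fᵀ + Q = [55 -42 -32; -42 72 0; -32 0 43]
S = H·P̄·Hᵀ + R = [695 397; 397 1093]
K = P̄·Hᵀ·S⁻¹ = [9447/602026 126007/602026; -81123/301013 -21759/301013; 55458/301013 -64483/301013]
x' − x̄ = [-423658/301013, 1974624/301013, -953119/301013] = K·y
y = (KᵀK)⁻¹·Kᵀ·(x' − x̄) = [-23, -5]
z = y + H·x̄ = [-23, -5] + [21, 4] = [-2, -1]

z = [-2, -1]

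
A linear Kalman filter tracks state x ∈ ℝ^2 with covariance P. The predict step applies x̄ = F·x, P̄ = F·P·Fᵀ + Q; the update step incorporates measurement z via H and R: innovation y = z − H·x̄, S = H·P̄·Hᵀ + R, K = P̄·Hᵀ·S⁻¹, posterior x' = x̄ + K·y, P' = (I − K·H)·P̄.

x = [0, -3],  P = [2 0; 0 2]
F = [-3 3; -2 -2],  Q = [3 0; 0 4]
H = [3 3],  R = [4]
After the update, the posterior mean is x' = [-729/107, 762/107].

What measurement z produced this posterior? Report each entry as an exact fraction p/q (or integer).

z = [1]

x̄ = F·x = [-9, 6]
P̄ = F·P·Fᵀ + Q = [39 0; 0 20]
S = H·P̄·Hᵀ + R = [535]
K = P̄·Hᵀ·S⁻¹ = [117/535; 12/107]
x' − x̄ = [234/107, 120/107] = K·y
y = (KᵀK)⁻¹·Kᵀ·(x' − x̄) = [10]
z = y + H·x̄ = [10] + [-9] = [1]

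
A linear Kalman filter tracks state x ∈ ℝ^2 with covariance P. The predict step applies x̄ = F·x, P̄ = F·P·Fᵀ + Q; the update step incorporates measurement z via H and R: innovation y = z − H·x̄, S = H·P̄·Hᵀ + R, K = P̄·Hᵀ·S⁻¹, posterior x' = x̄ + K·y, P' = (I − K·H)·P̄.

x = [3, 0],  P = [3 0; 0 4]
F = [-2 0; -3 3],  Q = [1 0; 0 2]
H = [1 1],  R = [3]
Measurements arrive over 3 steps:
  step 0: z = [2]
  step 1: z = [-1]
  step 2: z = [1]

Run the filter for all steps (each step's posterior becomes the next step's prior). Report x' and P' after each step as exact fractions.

step 0: x' = [-175/117, 358/117], P' = [560/117 -467/117; -467/117 716/117]
step 1: x' = [-22631/17578, 4076/8789], P' = [87943/35156 -31193/17578; -31193/17578 35311/8789]
step 2: x' = [5495326/5552287, 777159/5552287], P' = [13854447/5552287 -9987741/5552287; -9987741/5552287 22461492/5552287]

step 0: x̄ = F·x = [-6, -9]
step 0: P̄ = F·P·Fᵀ + Q = [13 18; 18 65]
step 0: y = z − H·x̄ = [17]
step 0: S = H·P̄·Hᵀ + R = [117]
step 0: K = P̄·Hᵀ·S⁻¹ = [31/117; 83/117]
step 0: x' = x̄ + K·y = [-175/117, 358/117]
step 0: P' = (I − K·H)·P̄ = [560/117 -467/117; -467/117 716/117]
step 1: x̄ = F·x = [350/117, 41/3]
step 1: P̄ = F·P·Fᵀ + Q = [2357/117 158/3; 158/3 172]
step 1: y = z − H·x̄ = [-2066/117]
step 1: S = H·P̄·Hᵀ + R = [35156/117]
step 1: K = P̄·Hᵀ·S⁻¹ = [8519/35156; 13143/17578]
step 1: x' = x̄ + K·y = [-22631/17578, 4076/8789]
step 1: P' = (I − K·H)·P̄ = [87943/35156 -31193/17578; -31193/17578 35311/8789]
step 2: x̄ = F·x = [22631/8789, 92349/17578]
step 2: P̄ = F·P·Fᵀ + Q = [96732/8789 450987/17578; 450987/17578 3255943/35156]
step 2: y = z − H·x̄ = [-120033/17578]
step 2: S = H·P̄·Hᵀ + R = [5552287/35156]
step 2: K = P̄·Hᵀ·S⁻¹ = [1288902/5552287; 4157917/5552287]
step 2: x' = x̄ + K·y = [5495326/5552287, 777159/5552287]
step 2: P' = (I − K·H)·P̄ = [13854447/5552287 -9987741/5552287; -9987741/5552287 22461492/5552287]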